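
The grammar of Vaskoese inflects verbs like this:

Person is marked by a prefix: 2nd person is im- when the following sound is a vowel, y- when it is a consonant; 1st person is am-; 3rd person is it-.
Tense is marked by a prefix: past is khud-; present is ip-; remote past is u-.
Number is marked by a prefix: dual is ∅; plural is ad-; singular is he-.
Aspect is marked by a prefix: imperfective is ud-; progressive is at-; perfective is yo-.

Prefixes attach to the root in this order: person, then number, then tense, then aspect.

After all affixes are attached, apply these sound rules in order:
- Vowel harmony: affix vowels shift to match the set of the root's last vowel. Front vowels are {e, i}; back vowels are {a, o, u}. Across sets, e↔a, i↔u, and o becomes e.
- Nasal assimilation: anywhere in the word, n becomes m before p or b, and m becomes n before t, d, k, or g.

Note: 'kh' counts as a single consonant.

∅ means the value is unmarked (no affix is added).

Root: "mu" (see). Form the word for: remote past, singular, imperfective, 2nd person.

Attach person 2nd person y- (before consonant 'm') → ymu.
Attach number singular he- → heymu.
Attach tense remote past u- → uheymu.
Attach aspect imperfective ud- → uduheymu.
Apply vowel harmony: uduheymu → uduhaymu.
Nasal assimilation: no change.

uduhaymu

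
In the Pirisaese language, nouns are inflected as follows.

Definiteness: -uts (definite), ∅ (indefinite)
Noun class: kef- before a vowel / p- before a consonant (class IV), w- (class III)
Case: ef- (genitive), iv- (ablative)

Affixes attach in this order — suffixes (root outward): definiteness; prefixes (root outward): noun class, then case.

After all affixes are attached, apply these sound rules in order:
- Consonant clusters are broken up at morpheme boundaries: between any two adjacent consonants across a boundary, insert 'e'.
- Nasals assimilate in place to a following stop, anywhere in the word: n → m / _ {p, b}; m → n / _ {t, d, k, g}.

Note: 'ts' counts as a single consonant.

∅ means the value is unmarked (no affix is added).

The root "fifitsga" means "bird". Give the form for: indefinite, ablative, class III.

Attach noun class class III w- → wfifitsga.
Attach case ablative iv- → ivwfifitsga.
definiteness = indefinite: zero marking, form stays ivwfifitsga.
Apply epenthesis: ivwfifitsga → ivewefifitsga.
Nasal assimilation: no change.

ivewefifitsga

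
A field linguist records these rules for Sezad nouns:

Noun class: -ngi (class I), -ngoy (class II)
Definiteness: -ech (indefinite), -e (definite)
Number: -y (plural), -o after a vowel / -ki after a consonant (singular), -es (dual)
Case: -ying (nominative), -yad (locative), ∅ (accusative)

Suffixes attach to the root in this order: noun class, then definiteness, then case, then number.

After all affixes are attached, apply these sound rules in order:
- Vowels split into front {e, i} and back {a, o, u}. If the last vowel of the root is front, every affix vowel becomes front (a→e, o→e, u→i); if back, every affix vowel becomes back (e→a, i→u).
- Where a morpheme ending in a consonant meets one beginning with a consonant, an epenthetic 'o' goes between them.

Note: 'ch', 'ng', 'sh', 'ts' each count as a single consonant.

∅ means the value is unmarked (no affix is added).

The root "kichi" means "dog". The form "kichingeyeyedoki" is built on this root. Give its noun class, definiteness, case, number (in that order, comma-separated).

class II, definite, locative, singular

Segment: kichi-ngoy-e-yad-ki.
noun class: -ngoy → class II.
definiteness: -e → definite.
case: -yad → locative.
number: -o/ki → singular.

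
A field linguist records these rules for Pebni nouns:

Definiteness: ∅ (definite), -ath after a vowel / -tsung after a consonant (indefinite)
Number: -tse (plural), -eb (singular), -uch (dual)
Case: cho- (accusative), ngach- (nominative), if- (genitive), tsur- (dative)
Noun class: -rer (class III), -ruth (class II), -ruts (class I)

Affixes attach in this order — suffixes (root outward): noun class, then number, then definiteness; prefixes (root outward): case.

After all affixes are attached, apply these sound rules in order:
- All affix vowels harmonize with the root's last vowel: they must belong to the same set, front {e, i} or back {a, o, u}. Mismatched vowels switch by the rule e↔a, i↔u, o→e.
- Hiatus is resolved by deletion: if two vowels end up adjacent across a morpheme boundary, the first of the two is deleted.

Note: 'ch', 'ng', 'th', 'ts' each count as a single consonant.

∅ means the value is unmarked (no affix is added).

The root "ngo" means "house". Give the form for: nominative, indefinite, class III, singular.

ngachngorarabtsung

Attach noun class class III -rer → ngorer.
Attach number singular -eb → ngorereb.
Attach case nominative ngach- → ngachngorereb.
Attach definiteness indefinite -tsung (after consonant 'b') → ngachngorerebtsung.
Apply vowel harmony: ngachngorerebtsung → ngachngorarabtsung.
Vowel deletion: no change.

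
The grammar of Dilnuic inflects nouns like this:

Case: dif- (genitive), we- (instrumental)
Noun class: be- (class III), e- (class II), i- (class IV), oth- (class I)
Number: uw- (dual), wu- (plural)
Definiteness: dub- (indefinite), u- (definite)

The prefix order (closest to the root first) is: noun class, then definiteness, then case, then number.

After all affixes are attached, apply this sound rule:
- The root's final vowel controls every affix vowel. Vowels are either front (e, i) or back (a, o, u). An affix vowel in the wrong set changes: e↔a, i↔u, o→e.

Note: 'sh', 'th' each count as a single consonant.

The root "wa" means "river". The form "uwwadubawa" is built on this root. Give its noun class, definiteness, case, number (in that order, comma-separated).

Segment: uw-we-dub-e-wa.
noun class: e- → class II.
definiteness: dub- → indefinite.
case: we- → instrumental.
number: uw- → dual.

class II, indefinite, instrumental, dual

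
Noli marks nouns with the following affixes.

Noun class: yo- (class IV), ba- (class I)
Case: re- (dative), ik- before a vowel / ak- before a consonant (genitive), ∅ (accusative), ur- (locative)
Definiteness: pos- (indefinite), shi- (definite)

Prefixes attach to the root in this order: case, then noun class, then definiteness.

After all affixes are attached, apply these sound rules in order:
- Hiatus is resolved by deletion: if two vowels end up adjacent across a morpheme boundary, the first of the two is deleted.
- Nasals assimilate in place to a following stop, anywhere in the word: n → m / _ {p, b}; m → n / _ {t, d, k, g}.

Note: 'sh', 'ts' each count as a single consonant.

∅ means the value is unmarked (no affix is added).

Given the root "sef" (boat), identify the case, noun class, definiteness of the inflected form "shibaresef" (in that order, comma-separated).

dative, class I, definite

Segment: shi-ba-re-sef.
case: re- → dative.
noun class: ba- → class I.
definiteness: shi- → definite.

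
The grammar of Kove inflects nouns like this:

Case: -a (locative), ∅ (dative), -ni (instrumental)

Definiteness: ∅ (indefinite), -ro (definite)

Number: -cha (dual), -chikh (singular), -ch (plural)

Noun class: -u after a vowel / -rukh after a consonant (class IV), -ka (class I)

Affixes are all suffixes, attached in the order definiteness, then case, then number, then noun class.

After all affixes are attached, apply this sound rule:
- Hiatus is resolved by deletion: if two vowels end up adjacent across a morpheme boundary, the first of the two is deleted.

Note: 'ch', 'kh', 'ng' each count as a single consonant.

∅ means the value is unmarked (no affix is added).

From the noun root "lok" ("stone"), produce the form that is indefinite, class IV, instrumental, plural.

definiteness = indefinite: zero marking, form stays lok.
Attach case instrumental -ni → lokni.
Attach number plural -ch → loknich.
Attach noun class class IV -rukh (after consonant 'ch') → loknichrukh.
Vowel deletion: no change.

loknichrukh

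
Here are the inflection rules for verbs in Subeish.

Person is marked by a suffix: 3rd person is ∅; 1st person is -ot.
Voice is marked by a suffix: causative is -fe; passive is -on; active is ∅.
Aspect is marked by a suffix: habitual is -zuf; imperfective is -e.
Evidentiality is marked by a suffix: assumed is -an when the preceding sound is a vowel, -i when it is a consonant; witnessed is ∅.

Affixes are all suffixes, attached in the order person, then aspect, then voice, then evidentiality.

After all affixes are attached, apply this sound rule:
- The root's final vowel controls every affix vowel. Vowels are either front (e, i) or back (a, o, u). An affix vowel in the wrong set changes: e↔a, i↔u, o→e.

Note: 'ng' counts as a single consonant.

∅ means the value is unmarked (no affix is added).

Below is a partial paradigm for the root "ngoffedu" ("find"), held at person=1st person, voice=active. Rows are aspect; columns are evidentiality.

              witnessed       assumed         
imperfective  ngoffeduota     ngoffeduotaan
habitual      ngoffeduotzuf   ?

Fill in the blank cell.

ngoffeduotzufu

Attach person 1st person -ot → ngoffeduot.
Attach aspect habitual -zuf → ngoffeduotzuf.
voice = active: zero marking, form stays ngoffeduotzuf.
Attach evidentiality assumed -i (after consonant 'f') → ngoffeduotzufi.
Apply vowel harmony: ngoffeduotzufi → ngoffeduotzufu.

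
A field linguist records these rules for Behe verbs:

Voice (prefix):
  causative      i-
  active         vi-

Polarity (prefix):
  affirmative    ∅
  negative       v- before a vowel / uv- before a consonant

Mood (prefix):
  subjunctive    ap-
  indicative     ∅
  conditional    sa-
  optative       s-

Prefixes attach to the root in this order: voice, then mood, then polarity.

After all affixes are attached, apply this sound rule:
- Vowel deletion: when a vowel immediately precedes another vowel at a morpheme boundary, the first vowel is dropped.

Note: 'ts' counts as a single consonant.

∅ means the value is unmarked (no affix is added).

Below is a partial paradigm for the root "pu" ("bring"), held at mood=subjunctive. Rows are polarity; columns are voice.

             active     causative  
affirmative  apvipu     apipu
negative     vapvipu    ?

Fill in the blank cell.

Attach voice causative i- → ipu.
Attach mood subjunctive ap- → apipu.
Attach polarity negative v- (before vowel 'a') → vapipu.
Vowel deletion: no change.

vapipu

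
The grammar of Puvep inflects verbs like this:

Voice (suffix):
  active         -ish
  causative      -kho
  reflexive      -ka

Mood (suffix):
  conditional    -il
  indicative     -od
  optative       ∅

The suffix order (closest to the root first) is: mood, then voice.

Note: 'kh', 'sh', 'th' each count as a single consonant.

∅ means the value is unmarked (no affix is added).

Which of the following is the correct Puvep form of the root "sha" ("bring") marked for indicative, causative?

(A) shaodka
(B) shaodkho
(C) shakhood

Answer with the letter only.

Attach mood indicative -od → shaod.
Attach voice causative -kho → shaodkho.
So the correct form is shaodkho, option (B).
(C) shakhood is wrong: it has the affixes in the wrong order.
(A) shaodka is wrong: it uses reflexive instead of causative for voice.

B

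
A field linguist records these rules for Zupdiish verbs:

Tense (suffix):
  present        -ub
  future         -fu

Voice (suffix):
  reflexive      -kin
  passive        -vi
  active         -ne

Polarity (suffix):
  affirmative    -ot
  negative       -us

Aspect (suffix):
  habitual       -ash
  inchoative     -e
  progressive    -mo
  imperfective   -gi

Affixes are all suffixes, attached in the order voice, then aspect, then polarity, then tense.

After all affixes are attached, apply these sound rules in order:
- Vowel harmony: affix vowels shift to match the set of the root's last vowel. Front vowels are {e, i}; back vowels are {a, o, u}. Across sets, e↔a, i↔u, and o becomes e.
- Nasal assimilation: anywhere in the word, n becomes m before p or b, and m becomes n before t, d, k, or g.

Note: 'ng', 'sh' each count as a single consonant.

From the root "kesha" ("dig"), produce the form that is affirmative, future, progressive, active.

keshanamootfu

Attach voice active -ne → keshane.
Attach aspect progressive -mo → keshanemo.
Attach polarity affirmative -ot → keshanemoot.
Attach tense future -fu → keshanemootfu.
Apply vowel harmony: keshanemootfu → keshanamootfu.
Nasal assimilation: no change.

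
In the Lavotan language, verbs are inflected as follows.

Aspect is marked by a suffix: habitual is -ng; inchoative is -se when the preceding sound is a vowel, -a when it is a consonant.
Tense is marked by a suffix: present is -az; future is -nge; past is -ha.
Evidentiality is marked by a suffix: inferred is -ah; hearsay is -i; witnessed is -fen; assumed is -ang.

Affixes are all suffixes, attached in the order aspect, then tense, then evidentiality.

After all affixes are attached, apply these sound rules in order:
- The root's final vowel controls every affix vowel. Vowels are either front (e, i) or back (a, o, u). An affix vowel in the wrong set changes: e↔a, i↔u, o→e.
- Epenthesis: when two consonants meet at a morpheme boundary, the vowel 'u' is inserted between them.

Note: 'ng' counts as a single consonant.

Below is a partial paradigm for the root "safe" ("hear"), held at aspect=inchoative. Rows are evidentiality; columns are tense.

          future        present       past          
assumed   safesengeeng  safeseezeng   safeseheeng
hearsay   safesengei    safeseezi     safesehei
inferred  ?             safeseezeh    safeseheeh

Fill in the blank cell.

Attach aspect inchoative -se (after vowel 'e') → safese.
Attach tense future -nge → safesenge.
Attach evidentiality inferred -ah → safesengeah.
Apply vowel harmony: safesengeah → safesengeeh.
Epenthesis: no change.

safesengeeh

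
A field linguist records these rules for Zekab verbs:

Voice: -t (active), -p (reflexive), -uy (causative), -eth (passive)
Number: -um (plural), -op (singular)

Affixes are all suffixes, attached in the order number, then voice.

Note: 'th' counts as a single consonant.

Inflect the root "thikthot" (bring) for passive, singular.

Attach number singular -op → thikthotop.
Attach voice passive -eth → thikthotopeth.

thikthotopeth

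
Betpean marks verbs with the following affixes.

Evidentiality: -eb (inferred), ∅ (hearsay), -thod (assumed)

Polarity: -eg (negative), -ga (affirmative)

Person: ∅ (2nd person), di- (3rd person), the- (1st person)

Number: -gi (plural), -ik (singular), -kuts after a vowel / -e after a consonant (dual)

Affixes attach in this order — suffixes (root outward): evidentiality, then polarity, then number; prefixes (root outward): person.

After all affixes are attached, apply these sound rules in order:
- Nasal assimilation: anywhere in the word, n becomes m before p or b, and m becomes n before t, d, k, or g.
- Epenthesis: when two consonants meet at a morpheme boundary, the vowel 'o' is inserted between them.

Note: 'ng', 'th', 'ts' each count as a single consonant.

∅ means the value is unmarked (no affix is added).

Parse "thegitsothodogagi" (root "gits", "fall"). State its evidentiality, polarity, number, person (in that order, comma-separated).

assumed, affirmative, plural, 1st person

Segment: the-gits-thod-ga-gi.
evidentiality: -thod → assumed.
polarity: -ga → affirmative.
number: -gi → plural.
person: the- → 1st person.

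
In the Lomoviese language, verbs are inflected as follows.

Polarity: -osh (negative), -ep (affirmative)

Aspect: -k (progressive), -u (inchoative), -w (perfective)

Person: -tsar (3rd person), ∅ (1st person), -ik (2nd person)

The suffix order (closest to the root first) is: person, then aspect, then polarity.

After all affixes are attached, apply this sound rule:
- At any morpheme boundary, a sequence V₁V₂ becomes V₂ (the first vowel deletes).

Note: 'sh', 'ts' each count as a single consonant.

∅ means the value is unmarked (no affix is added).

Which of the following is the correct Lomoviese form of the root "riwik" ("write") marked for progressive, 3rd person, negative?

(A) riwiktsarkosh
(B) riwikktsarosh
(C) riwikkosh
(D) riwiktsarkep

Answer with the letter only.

A

Attach person 3rd person -tsar → riwiktsar.
Attach aspect progressive -k → riwiktsark.
Attach polarity negative -osh → riwiktsarkosh.
Vowel deletion: no change.
So the correct form is riwiktsarkosh, option (A).
(C) riwikkosh is wrong: it uses 1st person instead of 3rd person for person.
(B) riwikktsarosh is wrong: it has the affixes in the wrong order.
(D) riwiktsarkep is wrong: it uses affirmative instead of negative for polarity.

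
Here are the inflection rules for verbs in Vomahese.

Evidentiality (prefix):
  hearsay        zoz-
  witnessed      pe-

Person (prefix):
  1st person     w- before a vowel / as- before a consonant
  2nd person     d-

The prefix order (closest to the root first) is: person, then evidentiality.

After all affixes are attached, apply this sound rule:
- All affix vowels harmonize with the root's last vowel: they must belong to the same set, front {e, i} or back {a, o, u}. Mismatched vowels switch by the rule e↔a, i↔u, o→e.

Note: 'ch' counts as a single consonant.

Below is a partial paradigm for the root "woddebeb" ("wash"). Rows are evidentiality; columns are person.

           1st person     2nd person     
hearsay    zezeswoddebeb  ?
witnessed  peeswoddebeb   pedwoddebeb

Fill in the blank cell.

Attach person 2nd person d- → dwoddebeb.
Attach evidentiality hearsay zoz- → zozdwoddebeb.
Apply vowel harmony: zozdwoddebeb → zezdwoddebeb.

zezdwoddebeb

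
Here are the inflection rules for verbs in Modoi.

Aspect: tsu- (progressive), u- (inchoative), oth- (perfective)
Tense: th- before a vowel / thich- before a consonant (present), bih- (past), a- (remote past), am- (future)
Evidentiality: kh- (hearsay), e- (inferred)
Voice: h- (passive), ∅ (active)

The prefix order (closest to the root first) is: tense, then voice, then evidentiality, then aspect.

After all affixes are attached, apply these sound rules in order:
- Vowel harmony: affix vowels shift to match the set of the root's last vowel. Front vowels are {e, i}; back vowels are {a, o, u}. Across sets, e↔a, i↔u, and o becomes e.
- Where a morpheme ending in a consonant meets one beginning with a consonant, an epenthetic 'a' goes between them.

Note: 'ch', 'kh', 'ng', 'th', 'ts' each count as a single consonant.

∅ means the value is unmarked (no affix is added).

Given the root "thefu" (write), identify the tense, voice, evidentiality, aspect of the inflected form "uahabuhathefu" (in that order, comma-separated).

Segment: u-e-h-bih-thefu.
tense: bih- → past.
voice: h- → passive.
evidentiality: e- → inferred.
aspect: u- → inchoative.

past, passive, inferred, inchoative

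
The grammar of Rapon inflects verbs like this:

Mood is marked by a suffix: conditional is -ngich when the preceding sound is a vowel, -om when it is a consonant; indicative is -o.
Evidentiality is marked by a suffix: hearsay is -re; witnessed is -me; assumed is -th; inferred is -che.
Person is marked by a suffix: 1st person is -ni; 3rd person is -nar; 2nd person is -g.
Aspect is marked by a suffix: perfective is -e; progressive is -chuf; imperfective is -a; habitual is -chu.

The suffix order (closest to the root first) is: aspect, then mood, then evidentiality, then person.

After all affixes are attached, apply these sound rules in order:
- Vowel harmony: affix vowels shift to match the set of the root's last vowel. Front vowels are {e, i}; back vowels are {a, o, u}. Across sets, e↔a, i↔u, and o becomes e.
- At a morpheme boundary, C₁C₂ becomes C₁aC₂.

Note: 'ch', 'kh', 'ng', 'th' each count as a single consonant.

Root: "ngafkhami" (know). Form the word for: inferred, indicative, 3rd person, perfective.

ngafkhamieechener

Attach aspect perfective -e → ngafkhamie.
Attach mood indicative -o → ngafkhamieo.
Attach evidentiality inferred -che → ngafkhamieoche.
Attach person 3rd person -nar → ngafkhamieochenar.
Apply vowel harmony: ngafkhamieochenar → ngafkhamieechener.
Epenthesis: no change.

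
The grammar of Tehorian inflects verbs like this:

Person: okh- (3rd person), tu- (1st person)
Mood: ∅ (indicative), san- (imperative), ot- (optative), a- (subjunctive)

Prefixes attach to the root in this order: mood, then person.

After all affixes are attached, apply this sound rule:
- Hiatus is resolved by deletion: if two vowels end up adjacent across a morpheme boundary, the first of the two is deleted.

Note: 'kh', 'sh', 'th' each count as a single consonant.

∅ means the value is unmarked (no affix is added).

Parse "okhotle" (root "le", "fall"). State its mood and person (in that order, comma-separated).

Segment: okh-ot-le.
mood: ot- → optative.
person: okh- → 3rd person.

optative, 3rd person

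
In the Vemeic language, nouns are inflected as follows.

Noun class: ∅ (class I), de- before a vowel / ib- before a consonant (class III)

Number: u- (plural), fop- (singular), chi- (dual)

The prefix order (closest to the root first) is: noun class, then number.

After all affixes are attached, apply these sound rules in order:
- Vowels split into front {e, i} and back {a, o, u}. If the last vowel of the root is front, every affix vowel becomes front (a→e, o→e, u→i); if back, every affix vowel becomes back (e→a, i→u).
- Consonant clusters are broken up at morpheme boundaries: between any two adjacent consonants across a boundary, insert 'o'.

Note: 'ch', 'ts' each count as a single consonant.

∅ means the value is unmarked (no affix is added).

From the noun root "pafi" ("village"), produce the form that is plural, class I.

noun class = class I: zero marking, form stays pafi.
Attach number plural u- → upafi.
Apply vowel harmony: upafi → ipafi.
Epenthesis: no change.

ipafi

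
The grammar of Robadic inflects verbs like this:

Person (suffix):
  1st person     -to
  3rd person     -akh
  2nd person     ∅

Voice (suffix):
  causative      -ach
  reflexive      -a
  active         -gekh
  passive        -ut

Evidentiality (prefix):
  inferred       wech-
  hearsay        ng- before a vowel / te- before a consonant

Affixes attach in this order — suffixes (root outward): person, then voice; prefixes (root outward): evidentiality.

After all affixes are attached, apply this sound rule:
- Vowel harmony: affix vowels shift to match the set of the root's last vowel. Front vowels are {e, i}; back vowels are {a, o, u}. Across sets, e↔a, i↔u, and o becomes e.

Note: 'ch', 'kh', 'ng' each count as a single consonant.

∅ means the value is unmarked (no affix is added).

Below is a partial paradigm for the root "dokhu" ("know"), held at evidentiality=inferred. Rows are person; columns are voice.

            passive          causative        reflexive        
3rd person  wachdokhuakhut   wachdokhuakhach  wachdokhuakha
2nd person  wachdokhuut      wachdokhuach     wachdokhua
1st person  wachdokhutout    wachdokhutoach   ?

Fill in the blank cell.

wachdokhutoa

Attach person 1st person -to → dokhuto.
Attach voice reflexive -a → dokhutoa.
Attach evidentiality inferred wech- → wechdokhutoa.
Apply vowel harmony: wechdokhutoa → wachdokhutoa.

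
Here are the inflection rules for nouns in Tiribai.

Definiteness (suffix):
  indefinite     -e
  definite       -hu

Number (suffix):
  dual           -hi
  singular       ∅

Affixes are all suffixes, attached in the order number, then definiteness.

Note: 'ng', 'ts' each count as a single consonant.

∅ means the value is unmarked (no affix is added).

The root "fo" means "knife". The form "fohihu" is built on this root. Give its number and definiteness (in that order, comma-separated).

Segment: fo-hi-hu.
number: -hi → dual.
definiteness: -hu → definite.

dual, definite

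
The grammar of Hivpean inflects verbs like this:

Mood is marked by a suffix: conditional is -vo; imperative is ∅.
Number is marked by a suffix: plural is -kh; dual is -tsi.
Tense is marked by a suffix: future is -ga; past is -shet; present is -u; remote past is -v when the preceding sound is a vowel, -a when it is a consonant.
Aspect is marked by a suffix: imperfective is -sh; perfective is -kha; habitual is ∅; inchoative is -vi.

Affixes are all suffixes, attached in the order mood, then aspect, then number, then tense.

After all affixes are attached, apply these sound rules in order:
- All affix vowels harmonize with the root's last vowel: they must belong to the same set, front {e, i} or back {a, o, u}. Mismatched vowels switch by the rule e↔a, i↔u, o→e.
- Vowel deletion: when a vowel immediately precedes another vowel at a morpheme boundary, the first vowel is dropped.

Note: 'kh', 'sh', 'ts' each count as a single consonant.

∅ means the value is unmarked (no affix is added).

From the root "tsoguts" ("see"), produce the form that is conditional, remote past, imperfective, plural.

Attach mood conditional -vo → tsogutsvo.
Attach aspect imperfective -sh → tsogutsvosh.
Attach number plural -kh → tsogutsvoshkh.
Attach tense remote past -a (after consonant 'kh') → tsogutsvoshkha.
Vowel harmony: no change.
Vowel deletion: no change.

tsogutsvoshkha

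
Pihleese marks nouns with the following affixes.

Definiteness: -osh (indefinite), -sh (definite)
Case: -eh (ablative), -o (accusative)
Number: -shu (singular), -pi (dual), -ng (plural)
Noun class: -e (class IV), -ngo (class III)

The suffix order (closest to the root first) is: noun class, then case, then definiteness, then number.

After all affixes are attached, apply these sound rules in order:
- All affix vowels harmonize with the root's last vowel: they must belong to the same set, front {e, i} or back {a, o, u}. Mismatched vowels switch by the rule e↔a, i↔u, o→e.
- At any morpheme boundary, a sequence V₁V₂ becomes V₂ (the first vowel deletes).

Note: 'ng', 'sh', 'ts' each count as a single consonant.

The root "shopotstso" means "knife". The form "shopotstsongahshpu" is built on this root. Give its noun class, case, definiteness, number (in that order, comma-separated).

class III, ablative, definite, dual

Segment: shopotstso-ngo-eh-sh-pi.
noun class: -ngo → class III.
case: -eh → ablative.
definiteness: -sh → definite.
number: -pi → dual.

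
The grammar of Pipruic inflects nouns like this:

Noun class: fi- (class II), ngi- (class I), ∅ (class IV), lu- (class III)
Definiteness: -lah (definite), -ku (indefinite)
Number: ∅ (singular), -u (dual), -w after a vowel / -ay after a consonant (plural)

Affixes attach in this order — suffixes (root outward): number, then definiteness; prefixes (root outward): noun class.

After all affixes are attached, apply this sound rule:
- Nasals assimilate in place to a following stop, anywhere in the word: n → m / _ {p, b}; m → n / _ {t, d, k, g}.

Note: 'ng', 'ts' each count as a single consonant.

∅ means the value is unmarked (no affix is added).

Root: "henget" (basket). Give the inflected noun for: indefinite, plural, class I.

ngihengetayku

Attach number plural -ay (after consonant 't') → hengetay.
Attach noun class class I ngi- → ngihengetay.
Attach definiteness indefinite -ku → ngihengetayku.
Nasal assimilation: no change.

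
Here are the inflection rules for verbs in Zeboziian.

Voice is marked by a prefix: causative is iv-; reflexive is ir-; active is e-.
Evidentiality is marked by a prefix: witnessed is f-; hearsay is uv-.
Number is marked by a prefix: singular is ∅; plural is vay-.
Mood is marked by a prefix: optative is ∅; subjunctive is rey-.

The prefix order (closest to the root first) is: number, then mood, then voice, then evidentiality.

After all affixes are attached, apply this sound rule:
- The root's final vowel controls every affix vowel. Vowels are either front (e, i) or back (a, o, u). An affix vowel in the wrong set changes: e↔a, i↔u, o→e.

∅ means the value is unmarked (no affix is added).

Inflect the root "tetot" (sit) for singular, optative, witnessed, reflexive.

furtetot

number = singular: zero marking, form stays tetot.
mood = optative: zero marking, form stays tetot.
Attach voice reflexive ir- → irtetot.
Attach evidentiality witnessed f- → firtetot.
Apply vowel harmony: firtetot → furtetot.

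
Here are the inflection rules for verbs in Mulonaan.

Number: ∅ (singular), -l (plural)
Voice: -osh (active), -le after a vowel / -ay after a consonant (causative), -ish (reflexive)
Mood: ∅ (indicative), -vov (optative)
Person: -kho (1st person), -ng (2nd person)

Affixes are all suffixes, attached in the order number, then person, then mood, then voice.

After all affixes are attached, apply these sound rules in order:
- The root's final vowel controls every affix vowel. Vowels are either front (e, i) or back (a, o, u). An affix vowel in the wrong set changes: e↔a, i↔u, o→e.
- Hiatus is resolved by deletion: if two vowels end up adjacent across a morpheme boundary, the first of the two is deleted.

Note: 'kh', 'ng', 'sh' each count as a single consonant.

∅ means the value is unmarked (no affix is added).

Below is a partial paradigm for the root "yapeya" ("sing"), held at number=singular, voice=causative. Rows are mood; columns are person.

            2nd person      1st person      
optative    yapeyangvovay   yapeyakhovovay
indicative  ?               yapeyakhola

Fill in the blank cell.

yapeyangay

number = singular: zero marking, form stays yapeya.
Attach person 2nd person -ng → yapeyang.
mood = indicative: zero marking, form stays yapeyang.
Attach voice causative -ay (after consonant 'ng') → yapeyangay.
Vowel harmony: no change.
Vowel deletion: no change.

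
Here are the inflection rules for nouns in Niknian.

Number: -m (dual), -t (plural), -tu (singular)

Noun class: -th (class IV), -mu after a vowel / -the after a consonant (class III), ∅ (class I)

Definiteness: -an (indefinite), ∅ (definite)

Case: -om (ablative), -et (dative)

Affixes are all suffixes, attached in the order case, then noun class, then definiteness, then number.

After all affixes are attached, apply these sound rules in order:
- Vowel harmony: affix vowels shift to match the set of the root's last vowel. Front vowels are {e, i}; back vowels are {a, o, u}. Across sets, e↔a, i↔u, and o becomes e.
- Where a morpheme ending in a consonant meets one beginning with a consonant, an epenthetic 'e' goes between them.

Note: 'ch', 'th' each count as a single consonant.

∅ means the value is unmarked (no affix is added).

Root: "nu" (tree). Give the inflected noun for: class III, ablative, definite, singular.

nuomethatu

Attach case ablative -om → nuom.
Attach noun class class III -the (after consonant 'm') → nuomthe.
definiteness = definite: zero marking, form stays nuomthe.
Attach number singular -tu → nuomthetu.
Apply vowel harmony: nuomthetu → nuomthatu.
Apply epenthesis: nuomthatu → nuomethatu.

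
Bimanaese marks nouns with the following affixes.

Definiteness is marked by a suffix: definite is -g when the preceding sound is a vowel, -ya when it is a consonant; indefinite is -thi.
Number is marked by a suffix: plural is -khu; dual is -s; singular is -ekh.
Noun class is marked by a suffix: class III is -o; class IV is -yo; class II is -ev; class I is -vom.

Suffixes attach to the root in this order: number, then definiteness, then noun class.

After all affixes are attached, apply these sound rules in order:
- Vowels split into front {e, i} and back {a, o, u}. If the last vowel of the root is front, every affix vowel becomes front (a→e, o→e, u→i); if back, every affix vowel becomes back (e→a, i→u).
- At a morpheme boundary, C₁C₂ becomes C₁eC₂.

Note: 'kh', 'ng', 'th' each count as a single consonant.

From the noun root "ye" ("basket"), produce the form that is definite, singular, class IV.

Attach number singular -ekh → yeekh.
Attach definiteness definite -ya (after consonant 'kh') → yeekhya.
Attach noun class class IV -yo → yeekhyayo.
Apply vowel harmony: yeekhyayo → yeekhyeye.
Apply epenthesis: yeekhyeye → yeekheyeye.

yeekheyeye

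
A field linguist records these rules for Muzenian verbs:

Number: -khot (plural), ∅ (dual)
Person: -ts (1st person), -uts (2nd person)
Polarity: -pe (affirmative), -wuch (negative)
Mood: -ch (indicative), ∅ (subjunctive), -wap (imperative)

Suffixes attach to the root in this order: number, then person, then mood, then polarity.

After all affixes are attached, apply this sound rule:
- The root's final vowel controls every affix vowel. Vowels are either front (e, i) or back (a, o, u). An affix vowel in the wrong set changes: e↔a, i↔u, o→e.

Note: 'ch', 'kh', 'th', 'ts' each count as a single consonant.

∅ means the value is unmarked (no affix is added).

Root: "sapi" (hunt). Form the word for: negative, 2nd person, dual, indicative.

number = dual: zero marking, form stays sapi.
Attach person 2nd person -uts → sapiuts.
Attach mood indicative -ch → sapiutsch.
Attach polarity negative -wuch → sapiutschwuch.
Apply vowel harmony: sapiutschwuch → sapiitschwich.

sapiitschwich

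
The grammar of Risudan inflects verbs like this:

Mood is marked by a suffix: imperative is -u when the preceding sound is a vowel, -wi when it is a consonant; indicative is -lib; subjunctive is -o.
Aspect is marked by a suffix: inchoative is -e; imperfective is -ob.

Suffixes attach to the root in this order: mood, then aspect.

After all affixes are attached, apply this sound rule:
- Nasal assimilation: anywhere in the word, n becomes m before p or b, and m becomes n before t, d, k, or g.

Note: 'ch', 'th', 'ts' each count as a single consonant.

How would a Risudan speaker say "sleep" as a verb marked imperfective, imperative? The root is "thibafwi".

thibafwiuob

Attach mood imperative -u (after vowel 'i') → thibafwiu.
Attach aspect imperfective -ob → thibafwiuob.
Nasal assimilation: no change.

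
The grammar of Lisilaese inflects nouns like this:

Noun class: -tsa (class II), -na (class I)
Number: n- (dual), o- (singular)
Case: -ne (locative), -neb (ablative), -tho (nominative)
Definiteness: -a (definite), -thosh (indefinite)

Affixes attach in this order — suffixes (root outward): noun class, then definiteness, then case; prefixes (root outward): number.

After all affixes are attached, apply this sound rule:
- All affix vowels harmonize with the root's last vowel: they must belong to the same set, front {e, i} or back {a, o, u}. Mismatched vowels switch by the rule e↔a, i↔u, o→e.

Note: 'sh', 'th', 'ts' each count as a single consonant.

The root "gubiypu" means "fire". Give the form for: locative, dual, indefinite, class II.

ngubiyputsathoshna

Attach noun class class II -tsa → gubiyputsa.
Attach definiteness indefinite -thosh → gubiyputsathosh.
Attach case locative -ne → gubiyputsathoshne.
Attach number dual n- → ngubiyputsathoshne.
Apply vowel harmony: ngubiyputsathoshne → ngubiyputsathoshna.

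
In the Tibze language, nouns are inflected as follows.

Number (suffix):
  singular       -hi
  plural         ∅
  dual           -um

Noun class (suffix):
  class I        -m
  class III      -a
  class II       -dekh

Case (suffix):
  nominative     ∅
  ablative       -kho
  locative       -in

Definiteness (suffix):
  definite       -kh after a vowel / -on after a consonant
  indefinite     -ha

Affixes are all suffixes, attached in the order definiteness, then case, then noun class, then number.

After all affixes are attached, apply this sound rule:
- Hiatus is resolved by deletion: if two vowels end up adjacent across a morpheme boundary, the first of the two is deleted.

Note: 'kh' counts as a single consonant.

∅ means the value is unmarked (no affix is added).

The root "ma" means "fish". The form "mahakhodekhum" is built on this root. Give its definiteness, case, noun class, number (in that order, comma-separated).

indefinite, ablative, class II, dual

Segment: ma-ha-kho-dekh-um.
definiteness: -ha → indefinite.
case: -kho → ablative.
noun class: -dekh → class II.
number: -um → dual.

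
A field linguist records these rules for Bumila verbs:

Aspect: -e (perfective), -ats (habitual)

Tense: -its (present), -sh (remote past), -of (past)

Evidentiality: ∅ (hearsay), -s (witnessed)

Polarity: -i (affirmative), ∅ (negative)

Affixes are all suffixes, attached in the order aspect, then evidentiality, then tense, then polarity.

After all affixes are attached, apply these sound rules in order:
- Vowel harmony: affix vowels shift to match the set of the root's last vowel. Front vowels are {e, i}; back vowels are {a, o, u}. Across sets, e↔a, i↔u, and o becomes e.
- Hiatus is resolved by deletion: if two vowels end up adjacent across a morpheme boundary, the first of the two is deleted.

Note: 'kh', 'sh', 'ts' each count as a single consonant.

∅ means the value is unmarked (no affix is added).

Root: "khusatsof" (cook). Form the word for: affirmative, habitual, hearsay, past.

khusatsofatsofu

Attach aspect habitual -ats → khusatsofats.
evidentiality = hearsay: zero marking, form stays khusatsofats.
Attach tense past -of → khusatsofatsof.
Attach polarity affirmative -i → khusatsofatsofi.
Apply vowel harmony: khusatsofatsofi → khusatsofatsofu.
Vowel deletion: no change.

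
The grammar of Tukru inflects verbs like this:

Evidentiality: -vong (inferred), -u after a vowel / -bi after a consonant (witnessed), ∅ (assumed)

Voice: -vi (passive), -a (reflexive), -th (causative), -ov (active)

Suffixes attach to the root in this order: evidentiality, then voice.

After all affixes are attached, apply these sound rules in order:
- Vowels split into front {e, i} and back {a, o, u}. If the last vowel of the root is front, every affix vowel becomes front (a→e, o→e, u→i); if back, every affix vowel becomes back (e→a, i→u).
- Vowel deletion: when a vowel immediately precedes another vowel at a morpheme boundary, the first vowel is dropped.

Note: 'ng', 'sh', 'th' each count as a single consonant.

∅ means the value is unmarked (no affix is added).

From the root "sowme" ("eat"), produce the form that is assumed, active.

evidentiality = assumed: zero marking, form stays sowme.
Attach voice active -ov → sowmeov.
Apply vowel harmony: sowmeov → sowmeev.
Apply vowel deletion: sowmeev → sowmev.

sowmev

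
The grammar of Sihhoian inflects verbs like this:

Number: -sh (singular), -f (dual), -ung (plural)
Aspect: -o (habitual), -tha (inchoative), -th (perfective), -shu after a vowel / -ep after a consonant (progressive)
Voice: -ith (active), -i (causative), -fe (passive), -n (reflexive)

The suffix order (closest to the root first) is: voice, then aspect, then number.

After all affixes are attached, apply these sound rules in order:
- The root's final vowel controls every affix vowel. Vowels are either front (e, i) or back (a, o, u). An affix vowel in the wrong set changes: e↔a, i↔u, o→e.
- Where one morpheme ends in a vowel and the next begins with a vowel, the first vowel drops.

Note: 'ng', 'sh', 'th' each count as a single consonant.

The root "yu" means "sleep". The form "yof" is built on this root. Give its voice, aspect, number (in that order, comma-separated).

Segment: yu-i-o-f.
voice: -i → causative.
aspect: -o → habitual.
number: -f → dual.

causative, habitual, dual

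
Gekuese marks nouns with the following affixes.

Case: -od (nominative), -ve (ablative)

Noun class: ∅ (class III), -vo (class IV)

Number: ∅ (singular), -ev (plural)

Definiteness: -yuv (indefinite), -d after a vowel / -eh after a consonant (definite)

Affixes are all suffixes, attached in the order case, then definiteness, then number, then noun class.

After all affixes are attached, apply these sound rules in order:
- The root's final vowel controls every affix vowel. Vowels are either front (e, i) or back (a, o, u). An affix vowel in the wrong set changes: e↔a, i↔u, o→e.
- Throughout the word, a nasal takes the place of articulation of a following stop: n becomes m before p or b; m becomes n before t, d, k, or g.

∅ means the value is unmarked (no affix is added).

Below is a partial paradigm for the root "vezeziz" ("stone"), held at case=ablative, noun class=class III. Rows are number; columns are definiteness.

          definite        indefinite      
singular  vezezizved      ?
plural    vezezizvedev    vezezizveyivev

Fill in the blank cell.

Attach case ablative -ve → vezezizve.
Attach definiteness indefinite -yuv → vezezizveyuv.
number = singular: zero marking, form stays vezezizveyuv.
noun class = class III: zero marking, form stays vezezizveyuv.
Apply vowel harmony: vezezizveyuv → vezezizveyiv.
Nasal assimilation: no change.

vezezizveyiv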